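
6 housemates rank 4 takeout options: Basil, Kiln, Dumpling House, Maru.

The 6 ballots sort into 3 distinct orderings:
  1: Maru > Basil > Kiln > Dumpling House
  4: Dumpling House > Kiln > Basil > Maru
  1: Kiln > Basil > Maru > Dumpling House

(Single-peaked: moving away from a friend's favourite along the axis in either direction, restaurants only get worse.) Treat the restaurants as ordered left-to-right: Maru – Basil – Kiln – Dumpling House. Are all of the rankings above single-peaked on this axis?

Axis positions: Maru=1, Basil=2, Kiln=3, Dumpling House=4.
Ballot type 1 (peak Maru at position 1): ranking walks positions 1-2-3-4, expanding outward from the peak — single-peaked.
Ballot type 2 (peak Dumpling House at position 4): ranking walks positions 4-3-2-1, expanding outward from the peak — single-peaked.
Ballot type 3 (peak Kiln at position 3): ranking walks positions 3-2-1-4, expanding outward from the peak — single-peaked.
Every ranking is single-peaked on this axis.

yes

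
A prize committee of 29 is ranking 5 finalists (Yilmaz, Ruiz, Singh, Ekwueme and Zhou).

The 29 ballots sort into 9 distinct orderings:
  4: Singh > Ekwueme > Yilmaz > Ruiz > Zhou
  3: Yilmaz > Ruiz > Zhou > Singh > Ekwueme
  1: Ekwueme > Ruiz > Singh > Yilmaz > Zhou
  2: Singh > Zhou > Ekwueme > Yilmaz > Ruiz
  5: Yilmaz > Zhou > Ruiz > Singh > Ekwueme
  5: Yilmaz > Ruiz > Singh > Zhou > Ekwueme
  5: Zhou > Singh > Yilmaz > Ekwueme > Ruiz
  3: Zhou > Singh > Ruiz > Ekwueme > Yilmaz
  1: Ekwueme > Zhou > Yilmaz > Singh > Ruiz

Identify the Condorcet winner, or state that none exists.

none

Check each pair by majority over 29 ballots:
Yilmaz vs Ruiz: Yilmaz, 25–4.
Yilmaz vs Singh: 3+5+5+1 = 14 for Yilmaz, 15 for Singh — Singh by 15–14.
Yilmaz vs Ekwueme: Yilmaz preferred on 3+5+5+5 = 18 ballots; Yilmaz wins 18–11.
Yilmaz vs Zhou: Yilmaz preferred on 4+3+1+5+5 = 18 ballots; Yilmaz wins 18–11.
Ruiz vs Singh: Ruiz preferred on 3+1+5+5 = 14 ballots; Singh wins 15–14.
Ruiz vs Ekwueme: Ruiz preferred on 3+5+5+3 = 16 ballots; Ruiz wins 16–13.
Ruiz vs Zhou: Zhou wins 16–13.
Singh vs Ekwueme: Singh, 27–2.
Singh vs Zhou: 12 to 17, Zhou.
Ekwueme–Zhou: Zhou 23–6.
No nominee is unbeaten: Yilmaz loses to Singh; Ruiz loses to Yilmaz; Singh loses to Zhou; Ekwueme loses to Yilmaz; Zhou loses to Yilmaz. In particular Yilmaz beats Zhou beats Singh beats Yilmaz is a majority cycle — no Condorcet winner exists.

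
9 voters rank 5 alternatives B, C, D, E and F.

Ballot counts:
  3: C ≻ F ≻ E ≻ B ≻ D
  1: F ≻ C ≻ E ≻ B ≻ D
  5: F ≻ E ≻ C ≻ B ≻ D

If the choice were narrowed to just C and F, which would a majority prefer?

F

Ballots ranking C above F: 3.
Ballots ranking F above C: 9 − 3 = 6.
F wins the head-to-head 6–3.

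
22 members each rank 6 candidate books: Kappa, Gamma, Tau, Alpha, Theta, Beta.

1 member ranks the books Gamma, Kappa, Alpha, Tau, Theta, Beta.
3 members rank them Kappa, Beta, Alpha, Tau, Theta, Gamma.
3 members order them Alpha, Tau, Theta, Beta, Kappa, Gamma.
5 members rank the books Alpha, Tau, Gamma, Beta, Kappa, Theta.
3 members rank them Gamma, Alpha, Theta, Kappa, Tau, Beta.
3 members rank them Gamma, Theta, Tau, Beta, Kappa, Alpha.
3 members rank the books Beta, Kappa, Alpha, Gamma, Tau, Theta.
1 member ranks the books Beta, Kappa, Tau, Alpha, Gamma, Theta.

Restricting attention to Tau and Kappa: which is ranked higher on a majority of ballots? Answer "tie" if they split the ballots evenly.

tie

Ballots ranking Tau above Kappa: 3 + 5 + 3 = 11.
Ballots ranking Kappa above Tau: 22 − 11 = 11.
11–11: the pair ties.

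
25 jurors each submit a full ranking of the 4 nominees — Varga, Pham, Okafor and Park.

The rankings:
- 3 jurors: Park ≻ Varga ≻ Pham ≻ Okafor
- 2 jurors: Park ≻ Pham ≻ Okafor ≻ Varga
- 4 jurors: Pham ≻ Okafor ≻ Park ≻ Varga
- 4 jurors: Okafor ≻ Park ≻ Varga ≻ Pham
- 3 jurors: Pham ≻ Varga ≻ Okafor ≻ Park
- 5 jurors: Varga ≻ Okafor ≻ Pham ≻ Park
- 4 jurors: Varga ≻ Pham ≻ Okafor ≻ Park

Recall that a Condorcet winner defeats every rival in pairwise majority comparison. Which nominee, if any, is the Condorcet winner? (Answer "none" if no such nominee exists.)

Check each pair by majority over 25 ballots:
Varga vs Pham: 3+4+5+4 = 16 for Varga, 9 for Pham — Varga by 16–9.
Varga vs Okafor: Varga is ranked higher on 3+3+5+4 = 15 ballots, Okafor on 10. Varga wins 15–10.
Varga vs Park: 3+5+4 = 12 for Varga, 13 for Park — Park by 13–12.
Pham vs Okafor: 16 to 9, Pham.
Pham vs Park: 16 to 9, Pham.
Okafor vs Park: Okafor is ranked higher on 4+4+3+5+4 = 20 ballots, Park on 5. Okafor wins 20–5.
Each nominee drops at least one matchup (Varga loses to Park; Pham loses to Varga; Okafor loses to Varga; Park loses to Pham); the cycle Varga beats Pham beats Park beats Varga rules out a Condorcet winner.

none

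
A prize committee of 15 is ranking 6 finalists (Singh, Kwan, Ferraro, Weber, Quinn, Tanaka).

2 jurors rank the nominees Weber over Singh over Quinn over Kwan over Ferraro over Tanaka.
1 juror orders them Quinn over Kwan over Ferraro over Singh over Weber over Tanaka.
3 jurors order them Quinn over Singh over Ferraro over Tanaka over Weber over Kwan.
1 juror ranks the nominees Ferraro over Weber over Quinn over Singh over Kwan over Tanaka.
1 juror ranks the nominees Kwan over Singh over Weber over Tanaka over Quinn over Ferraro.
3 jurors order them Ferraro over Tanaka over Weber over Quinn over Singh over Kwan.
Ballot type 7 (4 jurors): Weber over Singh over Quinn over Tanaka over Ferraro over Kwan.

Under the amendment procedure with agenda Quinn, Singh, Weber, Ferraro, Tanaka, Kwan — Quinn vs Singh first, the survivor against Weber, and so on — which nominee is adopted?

Ferraro

Round 1: Quinn vs Singh — 8–7, Quinn advances.
Round 2: Quinn vs Weber — 4–11, Weber advances.
Round 3: Weber vs Ferraro — 7–8, Ferraro advances.
Round 4: Ferraro vs Tanaka — 10–5, Ferraro advances.
Round 5: Ferraro vs Kwan — 11–4, Ferraro advances.
Ferraro survives the agenda.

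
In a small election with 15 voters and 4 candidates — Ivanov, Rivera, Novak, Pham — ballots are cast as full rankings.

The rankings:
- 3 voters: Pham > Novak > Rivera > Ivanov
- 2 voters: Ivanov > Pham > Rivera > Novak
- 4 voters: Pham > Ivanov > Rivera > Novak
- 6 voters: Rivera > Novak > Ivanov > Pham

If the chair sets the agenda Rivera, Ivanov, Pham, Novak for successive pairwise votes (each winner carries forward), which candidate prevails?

Pham

Round 1: Rivera vs Ivanov — 9–6, Rivera advances.
Round 2: Rivera vs Pham — 6–9, Pham advances.
Round 3: Pham vs Novak — 9–6, Pham advances.
Pham survives the agenda.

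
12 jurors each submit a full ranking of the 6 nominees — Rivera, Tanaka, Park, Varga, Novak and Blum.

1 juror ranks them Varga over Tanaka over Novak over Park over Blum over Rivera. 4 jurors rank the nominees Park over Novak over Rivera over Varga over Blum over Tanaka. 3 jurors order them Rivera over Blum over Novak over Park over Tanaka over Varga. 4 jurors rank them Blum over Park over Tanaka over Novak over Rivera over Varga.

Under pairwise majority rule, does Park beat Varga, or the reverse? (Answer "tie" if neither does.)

Park

Ballots ranking Park above Varga: 4 + 3 + 4 = 11.
Ballots ranking Varga above Park: 12 − 11 = 1.
Park wins the head-to-head 11–1.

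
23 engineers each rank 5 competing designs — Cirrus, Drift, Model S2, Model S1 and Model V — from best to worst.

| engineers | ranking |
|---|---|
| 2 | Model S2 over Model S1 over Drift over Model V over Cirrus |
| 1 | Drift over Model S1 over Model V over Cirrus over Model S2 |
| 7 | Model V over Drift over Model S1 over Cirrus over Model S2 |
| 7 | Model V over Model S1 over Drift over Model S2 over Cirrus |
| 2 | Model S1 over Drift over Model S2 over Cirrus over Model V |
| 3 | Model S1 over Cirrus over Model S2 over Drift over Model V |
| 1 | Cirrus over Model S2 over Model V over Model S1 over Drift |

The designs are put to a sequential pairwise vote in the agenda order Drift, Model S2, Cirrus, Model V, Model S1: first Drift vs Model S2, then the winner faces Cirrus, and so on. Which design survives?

Round 1: Drift vs Model S2 — 17–6, Drift advances.
Round 2: Drift vs Cirrus — 19–4, Drift advances.
Round 3: Drift vs Model V — 8–15, Model V advances.
Round 4: Model V vs Model S1 — 15–8, Model V advances.
Model V survives the agenda.

Model V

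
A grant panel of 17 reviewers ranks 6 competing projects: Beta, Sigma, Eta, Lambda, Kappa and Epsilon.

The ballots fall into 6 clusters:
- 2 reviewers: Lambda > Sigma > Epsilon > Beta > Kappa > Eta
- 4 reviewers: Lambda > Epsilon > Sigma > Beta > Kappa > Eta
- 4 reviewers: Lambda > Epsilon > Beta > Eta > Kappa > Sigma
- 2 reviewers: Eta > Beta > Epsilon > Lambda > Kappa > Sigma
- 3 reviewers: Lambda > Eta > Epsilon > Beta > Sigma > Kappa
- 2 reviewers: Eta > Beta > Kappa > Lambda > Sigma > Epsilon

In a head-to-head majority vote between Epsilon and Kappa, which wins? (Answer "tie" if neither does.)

Epsilon

Ballots ranking Epsilon above Kappa: 2 + 4 + 4 + 2 + 3 = 15.
Ballots ranking Kappa above Epsilon: 17 − 15 = 2.
Epsilon wins the head-to-head 15–2.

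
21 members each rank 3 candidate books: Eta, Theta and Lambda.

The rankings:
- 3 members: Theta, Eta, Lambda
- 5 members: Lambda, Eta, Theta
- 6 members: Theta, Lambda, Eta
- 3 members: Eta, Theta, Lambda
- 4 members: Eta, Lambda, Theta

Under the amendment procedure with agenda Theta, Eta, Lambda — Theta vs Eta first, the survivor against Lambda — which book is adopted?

Round 1: Theta vs Eta — 9–12, Eta advances.
Round 2: Eta vs Lambda — 10–11, Lambda advances.
The agenda winner is Lambda.

Lambda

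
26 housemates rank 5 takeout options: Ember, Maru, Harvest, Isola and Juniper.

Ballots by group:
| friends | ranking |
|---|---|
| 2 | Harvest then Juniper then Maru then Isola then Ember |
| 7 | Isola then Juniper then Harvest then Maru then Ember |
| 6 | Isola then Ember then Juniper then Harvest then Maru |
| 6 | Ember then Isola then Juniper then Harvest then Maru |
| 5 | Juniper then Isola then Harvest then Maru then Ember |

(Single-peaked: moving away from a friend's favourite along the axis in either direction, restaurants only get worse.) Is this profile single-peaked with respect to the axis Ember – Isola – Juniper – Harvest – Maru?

Axis positions: Ember=1, Isola=2, Juniper=3, Harvest=4, Maru=5.
Group 1 (peak Harvest at position 4): ranking walks positions 4-3-5-2-1, expanding outward from the peak — single-peaked.
Group 2 (peak Isola at position 2): ranking walks positions 2-3-4-5-1, expanding outward from the peak — single-peaked.
Group 3 (peak Isola at position 2): ranking walks positions 2-1-3-4-5, expanding outward from the peak — single-peaked.
Group 4 (peak Ember at position 1): ranking walks positions 1-2-3-4-5, expanding outward from the peak — single-peaked.
Group 5 (peak Juniper at position 3): ranking walks positions 3-2-4-5-1, expanding outward from the peak — single-peaked.
Every ranking is single-peaked on this axis.

yes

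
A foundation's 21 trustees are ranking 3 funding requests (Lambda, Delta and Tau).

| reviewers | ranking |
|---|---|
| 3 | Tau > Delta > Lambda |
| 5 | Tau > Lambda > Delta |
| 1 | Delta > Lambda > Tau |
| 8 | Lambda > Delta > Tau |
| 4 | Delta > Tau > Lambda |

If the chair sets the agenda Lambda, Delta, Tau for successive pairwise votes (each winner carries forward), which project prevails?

Tau

Round 1: Lambda vs Delta — 13–8, Lambda advances.
Round 2: Lambda vs Tau — 9–12, Tau advances.
Tau survives the agenda.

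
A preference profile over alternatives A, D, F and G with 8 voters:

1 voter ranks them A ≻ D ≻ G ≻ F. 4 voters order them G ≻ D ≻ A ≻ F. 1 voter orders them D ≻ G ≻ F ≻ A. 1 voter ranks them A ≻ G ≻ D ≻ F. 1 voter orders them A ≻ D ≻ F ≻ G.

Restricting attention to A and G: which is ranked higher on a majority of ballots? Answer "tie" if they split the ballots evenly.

G

Ballots ranking A above G: 1 + 1 + 1 = 3.
Ballots ranking G above A: 8 − 3 = 5.
G wins the head-to-head 5–3.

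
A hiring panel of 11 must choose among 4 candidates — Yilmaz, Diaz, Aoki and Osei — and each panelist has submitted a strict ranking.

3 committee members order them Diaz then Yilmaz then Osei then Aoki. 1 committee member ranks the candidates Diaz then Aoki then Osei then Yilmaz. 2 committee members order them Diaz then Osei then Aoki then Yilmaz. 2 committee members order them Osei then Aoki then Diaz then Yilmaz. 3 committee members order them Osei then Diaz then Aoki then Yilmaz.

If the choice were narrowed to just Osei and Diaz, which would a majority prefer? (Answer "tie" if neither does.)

Diaz

Ballots ranking Osei above Diaz: 2 + 3 = 5.
Ballots ranking Diaz above Osei: 11 − 5 = 6.
Diaz wins the head-to-head 6–5.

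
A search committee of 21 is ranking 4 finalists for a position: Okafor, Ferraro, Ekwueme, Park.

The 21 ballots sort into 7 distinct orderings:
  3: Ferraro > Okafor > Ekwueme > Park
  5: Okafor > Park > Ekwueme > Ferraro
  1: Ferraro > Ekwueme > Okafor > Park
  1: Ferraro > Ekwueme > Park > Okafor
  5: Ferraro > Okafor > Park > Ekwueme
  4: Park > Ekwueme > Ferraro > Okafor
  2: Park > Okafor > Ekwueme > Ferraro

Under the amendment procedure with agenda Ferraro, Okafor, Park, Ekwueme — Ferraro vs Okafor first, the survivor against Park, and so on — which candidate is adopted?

Park

Round 1: Ferraro vs Okafor — 14–7, Ferraro advances.
Round 2: Ferraro vs Park — 10–11, Park advances.
Round 3: Park vs Ekwueme — 16–5, Park advances.
Park survives the agenda.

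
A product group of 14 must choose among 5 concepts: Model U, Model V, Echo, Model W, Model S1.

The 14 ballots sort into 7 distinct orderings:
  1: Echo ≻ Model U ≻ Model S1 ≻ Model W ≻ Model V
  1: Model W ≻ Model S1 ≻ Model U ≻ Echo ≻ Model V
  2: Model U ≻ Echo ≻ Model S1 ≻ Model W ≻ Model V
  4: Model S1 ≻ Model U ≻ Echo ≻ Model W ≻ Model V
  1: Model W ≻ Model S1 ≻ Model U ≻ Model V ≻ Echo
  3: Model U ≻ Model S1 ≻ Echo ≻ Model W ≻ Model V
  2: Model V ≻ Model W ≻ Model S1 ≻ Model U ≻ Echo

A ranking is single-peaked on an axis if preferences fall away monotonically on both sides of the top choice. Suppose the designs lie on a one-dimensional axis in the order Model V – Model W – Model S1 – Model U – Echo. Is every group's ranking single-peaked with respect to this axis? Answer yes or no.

yes

Axis positions: Model V=1, Model W=2, Model S1=3, Model U=4, Echo=5.
Group 1 (peak Echo at position 5): ranking walks positions 5-4-3-2-1, expanding outward from the peak — single-peaked.
Group 2 (peak Model W at position 2): ranking walks positions 2-3-4-5-1, expanding outward from the peak — single-peaked.
Group 3 (peak Model U at position 4): ranking walks positions 4-5-3-2-1, expanding outward from the peak — single-peaked.
Group 4 (peak Model S1 at position 3): ranking walks positions 3-4-5-2-1, expanding outward from the peak — single-peaked.
Group 5 (peak Model W at position 2): ranking walks positions 2-3-4-1-5, expanding outward from the peak — single-peaked.
Group 6 (peak Model U at position 4): ranking walks positions 4-3-5-2-1, expanding outward from the peak — single-peaked.
Group 7 (peak Model V at position 1): ranking walks positions 1-2-3-4-5, expanding outward from the peak — single-peaked.
Every ranking is single-peaked on this axis.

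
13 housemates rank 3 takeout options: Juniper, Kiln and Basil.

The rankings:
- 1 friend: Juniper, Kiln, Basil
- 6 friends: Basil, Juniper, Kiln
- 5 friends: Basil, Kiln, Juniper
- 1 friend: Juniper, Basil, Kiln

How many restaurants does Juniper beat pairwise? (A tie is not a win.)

Juniper against each rival (13 friends):
Juniper vs Kiln: 1+6+1 = 8 for Juniper, 5 for Kiln — Juniper by 8–5.
Juniper vs Basil: Juniper preferred on 1+1 = 2 ballots; Basil wins 11–2.
Juniper beats Kiln; loses to Basil — 1 pairwise win.

1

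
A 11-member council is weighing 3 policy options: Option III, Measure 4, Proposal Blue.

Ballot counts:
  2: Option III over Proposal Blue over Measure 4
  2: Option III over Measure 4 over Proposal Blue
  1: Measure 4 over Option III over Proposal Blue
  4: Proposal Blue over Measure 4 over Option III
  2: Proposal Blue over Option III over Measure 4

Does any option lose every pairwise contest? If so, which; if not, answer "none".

Pairwise majorities:
Option III vs Measure 4: Option III is ranked higher on 2+2+2 = 6 ballots, Measure 4 on 5. Option III wins 6–5.
Option III vs Proposal Blue: 2+2+1 = 5 for Option III, 6 for Proposal Blue — Proposal Blue by 6–5.
Measure 4 vs Proposal Blue: 2+1 = 3 for Measure 4, 8 for Proposal Blue — Proposal Blue by 8–3.
Measure 4 is beaten in every head-to-head and is the Condorcet loser.

Measure 4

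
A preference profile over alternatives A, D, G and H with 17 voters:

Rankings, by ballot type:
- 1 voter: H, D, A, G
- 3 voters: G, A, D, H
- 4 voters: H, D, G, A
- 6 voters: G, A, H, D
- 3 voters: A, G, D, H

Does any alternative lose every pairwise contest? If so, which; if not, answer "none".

D

Head-to-head results (17 voters):
A vs D: A, 12–5.
A vs G: A is ranked higher on 1+3 = 4 ballots, G on 13. G wins 13–4.
A vs H: 12 to 5, A.
D vs G: G wins 12–5.
D vs H: H wins 11–6.
G vs H: G, 12–5.
D loses to every other alternative — it is the Condorcet loser.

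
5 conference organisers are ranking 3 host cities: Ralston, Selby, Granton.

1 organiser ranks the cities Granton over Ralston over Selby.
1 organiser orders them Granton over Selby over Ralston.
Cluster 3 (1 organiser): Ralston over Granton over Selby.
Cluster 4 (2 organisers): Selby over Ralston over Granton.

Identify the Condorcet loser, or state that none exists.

Pairwise majorities:
Ralston vs Selby: Selby wins 3–2.
Ralston–Granton: Ralston 3–2.
Selby vs Granton: Granton wins 3–2.
Every city wins at least one matchup (Ralston beats Granton; Selby beats Ralston; Granton beats Selby), so there is no Condorcet loser.

none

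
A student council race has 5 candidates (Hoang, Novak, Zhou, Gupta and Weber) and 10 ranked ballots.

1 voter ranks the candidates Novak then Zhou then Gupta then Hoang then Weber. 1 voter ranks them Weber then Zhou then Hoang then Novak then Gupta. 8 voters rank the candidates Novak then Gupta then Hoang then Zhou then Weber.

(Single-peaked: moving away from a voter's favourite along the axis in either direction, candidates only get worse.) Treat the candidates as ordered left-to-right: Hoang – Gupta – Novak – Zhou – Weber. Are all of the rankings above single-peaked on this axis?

Axis positions: Hoang=1, Gupta=2, Novak=3, Zhou=4, Weber=5.
Bloc 1 (peak Novak at position 3): ranking walks positions 3-4-2-1-5, expanding outward from the peak — single-peaked.
Bloc 2: ranking walks positions 5-4-1-3-2; Hoang is ranked above Novak even though Novak lies between Hoang and the peak Weber on the axis — preferences dip and rise again. Not single-peaked.
Bloc 3 (peak Novak at position 3): ranking walks positions 3-2-1-4-5, expanding outward from the peak — single-peaked.
Bloc 2 violates single-peakedness, so the profile is not single-peaked on this axis.

no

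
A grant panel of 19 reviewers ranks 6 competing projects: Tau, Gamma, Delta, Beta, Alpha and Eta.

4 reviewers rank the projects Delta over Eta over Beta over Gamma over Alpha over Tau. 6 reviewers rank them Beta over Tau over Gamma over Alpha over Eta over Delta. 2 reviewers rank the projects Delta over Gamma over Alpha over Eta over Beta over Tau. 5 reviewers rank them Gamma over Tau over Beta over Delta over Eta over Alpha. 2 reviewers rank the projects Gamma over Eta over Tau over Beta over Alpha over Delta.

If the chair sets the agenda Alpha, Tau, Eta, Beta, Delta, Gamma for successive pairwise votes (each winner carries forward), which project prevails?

Round 1: Alpha vs Tau — 6–13, Tau advances.
Round 2: Tau vs Eta — 11–8, Tau advances.
Round 3: Tau vs Beta — 7–12, Beta advances.
Round 4: Beta vs Delta — 13–6, Beta advances.
Round 5: Beta vs Gamma — 10–9, Beta advances.
Beta survives the agenda.

Beta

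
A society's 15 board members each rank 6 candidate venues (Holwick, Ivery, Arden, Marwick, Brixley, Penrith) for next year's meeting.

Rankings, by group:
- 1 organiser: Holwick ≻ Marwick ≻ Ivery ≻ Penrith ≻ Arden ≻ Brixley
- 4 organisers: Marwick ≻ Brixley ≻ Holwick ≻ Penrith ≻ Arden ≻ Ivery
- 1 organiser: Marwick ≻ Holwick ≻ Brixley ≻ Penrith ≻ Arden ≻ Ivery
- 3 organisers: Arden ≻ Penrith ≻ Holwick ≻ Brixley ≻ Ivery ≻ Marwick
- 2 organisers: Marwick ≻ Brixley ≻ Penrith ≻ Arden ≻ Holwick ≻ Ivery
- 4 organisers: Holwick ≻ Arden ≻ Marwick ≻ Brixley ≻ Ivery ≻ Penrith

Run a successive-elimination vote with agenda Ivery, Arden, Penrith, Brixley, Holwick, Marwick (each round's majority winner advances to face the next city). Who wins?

Round 1: Ivery vs Arden — 1–14, Arden advances.
Round 2: Arden vs Penrith — 7–8, Penrith advances.
Round 3: Penrith vs Brixley — 4–11, Brixley advances.
Round 4: Brixley vs Holwick — 6–9, Holwick advances.
Round 5: Holwick vs Marwick — 8–7, Holwick advances.
The agenda winner is Holwick.

Holwick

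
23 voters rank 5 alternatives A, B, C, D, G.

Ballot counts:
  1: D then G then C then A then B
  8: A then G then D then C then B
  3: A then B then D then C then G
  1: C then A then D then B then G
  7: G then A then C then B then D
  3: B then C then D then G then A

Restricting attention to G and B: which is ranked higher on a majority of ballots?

G

Ballots ranking G above B: 1 + 8 + 7 = 16.
Ballots ranking B above G: 23 − 16 = 7.
G wins the head-to-head 16–7.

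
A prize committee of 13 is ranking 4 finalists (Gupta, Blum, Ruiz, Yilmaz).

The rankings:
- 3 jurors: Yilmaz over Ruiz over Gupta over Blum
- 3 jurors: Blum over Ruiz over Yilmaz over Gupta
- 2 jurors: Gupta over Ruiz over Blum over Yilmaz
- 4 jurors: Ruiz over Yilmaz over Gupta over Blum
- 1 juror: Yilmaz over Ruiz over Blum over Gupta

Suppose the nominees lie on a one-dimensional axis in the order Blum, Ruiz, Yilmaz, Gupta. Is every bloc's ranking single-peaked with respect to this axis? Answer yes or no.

Axis positions: Blum=1, Ruiz=2, Yilmaz=3, Gupta=4.
Bloc 1 (peak Yilmaz at position 3): ranking walks positions 3-2-4-1, expanding outward from the peak — single-peaked.
Bloc 2 (peak Blum at position 1): ranking walks positions 1-2-3-4, expanding outward from the peak — single-peaked.
Bloc 3: ranking walks positions 4-2-1-3; Ruiz is ranked above Yilmaz even though Yilmaz lies between Ruiz and the peak Gupta on the axis — preferences dip and rise again. Not single-peaked.
Bloc 4 (peak Ruiz at position 2): ranking walks positions 2-3-4-1, expanding outward from the peak — single-peaked.
Bloc 5 (peak Yilmaz at position 3): ranking walks positions 3-2-1-4, expanding outward from the peak — single-peaked.
Bloc 3 violates single-peakedness, so the profile is not single-peaked on this axis.

no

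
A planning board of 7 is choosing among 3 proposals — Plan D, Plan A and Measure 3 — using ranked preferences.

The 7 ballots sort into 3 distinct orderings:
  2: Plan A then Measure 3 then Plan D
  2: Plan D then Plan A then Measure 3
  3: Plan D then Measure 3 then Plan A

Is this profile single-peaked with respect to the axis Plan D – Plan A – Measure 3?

no

Axis positions: Plan D=1, Plan A=2, Measure 3=3.
Type 1 (peak Plan A at position 2): ranking walks positions 2-3-1, expanding outward from the peak — single-peaked.
Type 2 (peak Plan D at position 1): ranking walks positions 1-2-3, expanding outward from the peak — single-peaked.
Type 3: ranking walks positions 1-3-2; Measure 3 is ranked above Plan A even though Plan A lies between Measure 3 and the peak Plan D on the axis — preferences dip and rise again. Not single-peaked.
Type 3 violates single-peakedness, so the profile is not single-peaked on this axis.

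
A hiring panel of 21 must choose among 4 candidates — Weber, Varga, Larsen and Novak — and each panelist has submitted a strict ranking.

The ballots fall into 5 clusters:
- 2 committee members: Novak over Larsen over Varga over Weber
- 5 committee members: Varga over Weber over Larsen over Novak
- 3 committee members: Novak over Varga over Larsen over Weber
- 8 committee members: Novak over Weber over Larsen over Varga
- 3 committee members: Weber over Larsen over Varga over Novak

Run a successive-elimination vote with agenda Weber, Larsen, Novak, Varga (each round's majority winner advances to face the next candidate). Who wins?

Round 1: Weber vs Larsen — 16–5, Weber advances.
Round 2: Weber vs Novak — 8–13, Novak advances.
Round 3: Novak vs Varga — 13–8, Novak advances.
The agenda winner is Novak.

Novak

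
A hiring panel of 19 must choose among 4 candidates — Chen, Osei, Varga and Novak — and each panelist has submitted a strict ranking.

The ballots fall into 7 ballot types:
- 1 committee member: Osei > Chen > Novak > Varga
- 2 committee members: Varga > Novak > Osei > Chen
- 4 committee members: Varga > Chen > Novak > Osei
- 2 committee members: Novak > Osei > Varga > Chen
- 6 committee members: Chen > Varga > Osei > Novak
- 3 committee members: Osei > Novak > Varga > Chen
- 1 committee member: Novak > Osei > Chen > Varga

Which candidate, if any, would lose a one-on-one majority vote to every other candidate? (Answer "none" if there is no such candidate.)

Novak

Head-to-head results (19 committee members):
Chen vs Osei: 10 to 9, Chen.
Chen vs Varga: Chen preferred on 1+6+1 = 8 ballots; Varga wins 11–8.
Chen vs Novak: Chen preferred on 1+4+6 = 11 ballots; Chen wins 11–8.
Osei vs Varga: Varga wins 12–7.
Osei vs Novak: 1+6+3 = 10 for Osei, 9 for Novak — Osei by 10–9.
Varga–Novak: Varga 12–7.
Novak loses to every other candidate — it is the Condorcet loser.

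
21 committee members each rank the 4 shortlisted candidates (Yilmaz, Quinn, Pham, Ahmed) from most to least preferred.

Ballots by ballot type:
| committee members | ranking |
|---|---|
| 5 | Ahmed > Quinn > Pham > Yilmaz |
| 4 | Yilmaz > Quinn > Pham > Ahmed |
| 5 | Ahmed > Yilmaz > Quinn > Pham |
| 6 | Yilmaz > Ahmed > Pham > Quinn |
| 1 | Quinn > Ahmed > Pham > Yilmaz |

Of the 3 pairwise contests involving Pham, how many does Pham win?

Pham against each rival (21 committee members):
Pham vs Yilmaz: 6 to 15, Yilmaz.
Pham vs Quinn: Quinn, 15–6.
Pham vs Ahmed: Ahmed, 17–4.
Pham beats no one; loses to Yilmaz, Quinn, Ahmed — 0 pairwise wins.

0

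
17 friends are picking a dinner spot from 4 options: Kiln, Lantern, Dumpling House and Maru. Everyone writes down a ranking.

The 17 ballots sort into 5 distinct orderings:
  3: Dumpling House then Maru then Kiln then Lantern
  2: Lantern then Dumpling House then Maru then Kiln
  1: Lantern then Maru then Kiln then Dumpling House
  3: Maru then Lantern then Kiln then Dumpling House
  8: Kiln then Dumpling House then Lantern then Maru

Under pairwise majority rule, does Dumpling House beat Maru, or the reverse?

Ballots ranking Dumpling House above Maru: 3 + 2 + 8 = 13.
Ballots ranking Maru above Dumpling House: 17 − 13 = 4.
Dumpling House wins the head-to-head 13–4.

Dumpling House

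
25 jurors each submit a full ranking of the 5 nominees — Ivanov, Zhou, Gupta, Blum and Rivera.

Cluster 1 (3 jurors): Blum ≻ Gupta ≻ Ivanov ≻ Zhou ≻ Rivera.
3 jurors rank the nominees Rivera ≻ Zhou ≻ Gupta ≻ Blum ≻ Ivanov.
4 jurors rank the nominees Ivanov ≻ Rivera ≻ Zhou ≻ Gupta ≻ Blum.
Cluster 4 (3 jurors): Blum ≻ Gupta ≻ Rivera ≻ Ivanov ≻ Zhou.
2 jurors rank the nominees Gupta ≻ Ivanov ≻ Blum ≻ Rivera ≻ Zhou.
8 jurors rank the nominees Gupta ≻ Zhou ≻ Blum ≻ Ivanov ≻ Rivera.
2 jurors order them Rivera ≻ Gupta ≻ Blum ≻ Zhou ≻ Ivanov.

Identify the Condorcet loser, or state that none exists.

none

Head-to-head results (25 jurors):
Ivanov vs Zhou: Zhou wins 13–12.
Ivanov vs Gupta: 4 to 21, Gupta.
Ivanov vs Blum: Blum, 19–6.
Ivanov–Rivera: Ivanov 17–8.
Zhou–Gupta: Gupta 18–7.
Zhou vs Blum: Zhou wins 15–10.
Zhou vs Rivera: Rivera wins 14–11.
Gupta vs Blum: 19 to 6, Gupta.
Gupta–Rivera: Gupta 16–9.
Blum–Rivera: Blum 16–9.
Every nominee wins at least one matchup (Ivanov beats Rivera; Zhou beats Ivanov; Gupta beats Ivanov; Blum beats Ivanov; Rivera beats Zhou), so there is no Condorcet loser.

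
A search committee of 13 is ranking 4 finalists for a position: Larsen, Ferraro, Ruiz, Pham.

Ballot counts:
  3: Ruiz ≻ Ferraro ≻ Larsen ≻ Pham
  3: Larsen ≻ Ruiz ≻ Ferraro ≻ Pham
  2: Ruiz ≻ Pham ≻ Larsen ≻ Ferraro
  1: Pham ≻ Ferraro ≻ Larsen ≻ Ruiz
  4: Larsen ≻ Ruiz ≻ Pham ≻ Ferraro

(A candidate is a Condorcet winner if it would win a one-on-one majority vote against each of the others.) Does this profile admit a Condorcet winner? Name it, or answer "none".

Larsen

Check each pair by majority over 13 ballots:
Larsen vs Ferraro: 9 to 4, Larsen.
Larsen vs Ruiz: 8 to 5, Larsen.
Larsen vs Pham: 10 to 3, Larsen.
Ferraro vs Ruiz: 1 to 12, Ruiz.
Ferraro vs Pham: 3+3 = 6 for Ferraro, 7 for Pham — Pham by 7–6.
Ruiz vs Pham: Ruiz, 12–1.
Larsen wins every pairwise contest, so Larsen is the Condorcet winner.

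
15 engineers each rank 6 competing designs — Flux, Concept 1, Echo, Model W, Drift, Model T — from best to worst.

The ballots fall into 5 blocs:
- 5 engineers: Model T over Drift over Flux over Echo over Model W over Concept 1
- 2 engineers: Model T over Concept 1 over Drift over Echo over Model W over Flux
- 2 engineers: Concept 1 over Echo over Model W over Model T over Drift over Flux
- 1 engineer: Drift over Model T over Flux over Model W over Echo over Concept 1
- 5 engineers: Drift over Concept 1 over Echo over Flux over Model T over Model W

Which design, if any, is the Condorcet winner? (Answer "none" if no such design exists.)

Check each pair by majority over 15 ballots:
Flux vs Concept 1: Flux preferred on 5+1 = 6 ballots; Concept 1 wins 9–6.
Flux vs Echo: 5+1 = 6 for Flux, 9 for Echo — Echo by 9–6.
Flux vs Model W: 5+1+5 = 11 for Flux, 4 for Model W — Flux by 11–4.
Flux vs Drift: Flux is ranked higher on 0 ballots, Drift on 15. Drift wins 15–0.
Flux vs Model T: Flux preferred on 5 ballots; Model T wins 10–5.
Concept 1 vs Echo: 9 to 6, Concept 1.
Concept 1 vs Model W: 9 to 6, Concept 1.
Concept 1 vs Drift: 2+2 = 4 for Concept 1, 11 for Drift — Drift by 11–4.
Concept 1 vs Model T: Concept 1 is ranked higher on 2+5 = 7 ballots, Model T on 8. Model T wins 8–7.
Echo vs Model W: 5+2+2+5 = 14 for Echo, 1 for Model W — Echo by 14–1.
Echo vs Drift: 2 to 13, Drift.
Echo vs Model T: Echo is ranked higher on 2+5 = 7 ballots, Model T on 8. Model T wins 8–7.
Model W vs Drift: 2 to 13, Drift.
Model W vs Model T: 2 to 13, Model T.
Drift vs Model T: Drift is ranked higher on 1+5 = 6 ballots, Model T on 9. Model T wins 9–6.
Only Model T has no losses; Model T is the Condorcet winner.

Model T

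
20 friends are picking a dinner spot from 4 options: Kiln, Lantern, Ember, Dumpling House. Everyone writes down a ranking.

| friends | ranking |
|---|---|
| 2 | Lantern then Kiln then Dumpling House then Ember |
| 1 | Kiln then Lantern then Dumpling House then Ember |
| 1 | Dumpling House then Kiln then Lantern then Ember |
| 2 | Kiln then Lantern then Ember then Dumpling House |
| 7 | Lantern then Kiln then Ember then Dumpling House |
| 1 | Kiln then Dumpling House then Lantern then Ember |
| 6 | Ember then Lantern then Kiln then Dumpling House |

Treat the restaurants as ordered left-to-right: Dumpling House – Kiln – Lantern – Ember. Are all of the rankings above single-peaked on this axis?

Axis positions: Dumpling House=1, Kiln=2, Lantern=3, Ember=4.
Ballot type 1 (peak Lantern at position 3): ranking walks positions 3-2-1-4, expanding outward from the peak — single-peaked.
Ballot type 2 (peak Kiln at position 2): ranking walks positions 2-3-1-4, expanding outward from the peak — single-peaked.
Ballot type 3 (peak Dumpling House at position 1): ranking walks positions 1-2-3-4, expanding outward from the peak — single-peaked.
Ballot type 4 (peak Kiln at position 2): ranking walks positions 2-3-4-1, expanding outward from the peak — single-peaked.
Ballot type 5 (peak Lantern at position 3): ranking walks positions 3-2-4-1, expanding outward from the peak — single-peaked.
Ballot type 6 (peak Kiln at position 2): ranking walks positions 2-1-3-4, expanding outward from the peak — single-peaked.
Ballot type 7 (peak Ember at position 4): ranking walks positions 4-3-2-1, expanding outward from the peak — single-peaked.
Every ranking is single-peaked on this axis.

yes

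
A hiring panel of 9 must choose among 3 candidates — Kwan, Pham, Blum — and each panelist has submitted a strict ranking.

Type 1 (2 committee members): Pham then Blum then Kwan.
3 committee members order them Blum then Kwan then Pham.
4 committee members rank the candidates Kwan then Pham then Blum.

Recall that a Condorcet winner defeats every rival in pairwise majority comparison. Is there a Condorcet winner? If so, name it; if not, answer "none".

none

Pairwise majorities:
Kwan vs Pham: 7 to 2, Kwan.
Kwan vs Blum: 4 to 5, Blum.
Pham vs Blum: 6 to 3, Pham.
No candidate is unbeaten: Kwan loses to Blum; Pham loses to Kwan; Blum loses to Pham. In particular Kwan → Pham → Blum → Kwan is a majority cycle — no Condorcet winner exists.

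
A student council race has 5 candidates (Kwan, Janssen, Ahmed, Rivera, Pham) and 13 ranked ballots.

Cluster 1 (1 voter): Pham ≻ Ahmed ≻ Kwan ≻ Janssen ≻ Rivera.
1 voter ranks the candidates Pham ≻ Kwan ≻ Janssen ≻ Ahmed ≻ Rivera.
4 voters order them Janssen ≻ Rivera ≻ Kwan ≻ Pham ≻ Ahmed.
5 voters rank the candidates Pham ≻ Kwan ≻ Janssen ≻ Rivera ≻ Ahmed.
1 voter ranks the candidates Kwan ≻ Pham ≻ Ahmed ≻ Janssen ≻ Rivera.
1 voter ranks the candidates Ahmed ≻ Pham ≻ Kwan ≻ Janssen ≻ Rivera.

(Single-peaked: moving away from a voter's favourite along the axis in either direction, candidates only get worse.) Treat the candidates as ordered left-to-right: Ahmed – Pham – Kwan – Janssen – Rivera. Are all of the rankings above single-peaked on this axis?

yes

Axis positions: Ahmed=1, Pham=2, Kwan=3, Janssen=4, Rivera=5.
Cluster 1 (peak Pham at position 2): ranking walks positions 2-1-3-4-5, expanding outward from the peak — single-peaked.
Cluster 2 (peak Pham at position 2): ranking walks positions 2-3-4-1-5, expanding outward from the peak — single-peaked.
Cluster 3 (peak Janssen at position 4): ranking walks positions 4-5-3-2-1, expanding outward from the peak — single-peaked.
Cluster 4 (peak Pham at position 2): ranking walks positions 2-3-4-5-1, expanding outward from the peak — single-peaked.
Cluster 5 (peak Kwan at position 3): ranking walks positions 3-2-1-4-5, expanding outward from the peak — single-peaked.
Cluster 6 (peak Ahmed at position 1): ranking walks positions 1-2-3-4-5, expanding outward from the peak — single-peaked.
Every ranking is single-peaked on this axis.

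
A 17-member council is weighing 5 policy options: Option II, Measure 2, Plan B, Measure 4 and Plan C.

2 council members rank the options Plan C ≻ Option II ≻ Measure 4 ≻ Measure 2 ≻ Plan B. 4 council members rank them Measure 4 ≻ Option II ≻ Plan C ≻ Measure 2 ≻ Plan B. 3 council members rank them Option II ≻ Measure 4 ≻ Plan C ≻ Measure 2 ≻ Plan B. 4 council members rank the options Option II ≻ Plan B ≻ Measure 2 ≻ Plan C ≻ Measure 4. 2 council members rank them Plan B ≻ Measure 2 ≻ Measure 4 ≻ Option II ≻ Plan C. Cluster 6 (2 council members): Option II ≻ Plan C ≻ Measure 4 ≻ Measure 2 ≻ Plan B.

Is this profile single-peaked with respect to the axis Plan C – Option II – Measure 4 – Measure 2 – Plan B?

no

Axis positions: Plan C=1, Option II=2, Measure 4=3, Measure 2=4, Plan B=5.
Cluster 1 (peak Plan C at position 1): ranking walks positions 1-2-3-4-5, expanding outward from the peak — single-peaked.
Cluster 2 (peak Measure 4 at position 3): ranking walks positions 3-2-1-4-5, expanding outward from the peak — single-peaked.
Cluster 3 (peak Option II at position 2): ranking walks positions 2-3-1-4-5, expanding outward from the peak — single-peaked.
Cluster 4: ranking walks positions 2-5-4-1-3; Plan B is ranked above Measure 4 even though Measure 4 lies between Plan B and the peak Option II on the axis — preferences dip and rise again. Not single-peaked.
Cluster 5 (peak Plan B at position 5): ranking walks positions 5-4-3-2-1, expanding outward from the peak — single-peaked.
Cluster 6 (peak Option II at position 2): ranking walks positions 2-1-3-4-5, expanding outward from the peak — single-peaked.
Cluster 4 violates single-peakedness, so the profile is not single-peaked on this axis.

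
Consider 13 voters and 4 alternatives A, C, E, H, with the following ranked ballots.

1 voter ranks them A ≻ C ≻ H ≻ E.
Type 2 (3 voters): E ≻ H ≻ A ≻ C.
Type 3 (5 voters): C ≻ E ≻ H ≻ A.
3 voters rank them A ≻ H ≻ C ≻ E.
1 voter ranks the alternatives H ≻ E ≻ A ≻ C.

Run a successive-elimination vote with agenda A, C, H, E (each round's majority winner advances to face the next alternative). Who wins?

Round 1: A vs C — 8–5, A advances.
Round 2: A vs H — 4–9, H advances.
Round 3: H vs E — 5–8, E advances.
The agenda winner is E.

E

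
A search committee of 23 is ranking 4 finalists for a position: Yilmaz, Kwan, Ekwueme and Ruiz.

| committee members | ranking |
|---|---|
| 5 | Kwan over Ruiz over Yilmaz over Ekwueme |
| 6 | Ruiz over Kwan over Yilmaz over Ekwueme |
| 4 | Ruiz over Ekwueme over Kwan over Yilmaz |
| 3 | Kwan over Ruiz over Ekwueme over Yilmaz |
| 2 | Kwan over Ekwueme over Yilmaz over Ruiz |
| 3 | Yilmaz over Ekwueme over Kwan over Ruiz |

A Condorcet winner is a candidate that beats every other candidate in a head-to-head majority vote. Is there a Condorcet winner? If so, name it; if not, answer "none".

Kwan

Check each pair by majority over 23 ballots:
Yilmaz–Kwan: Kwan 20–3.
Yilmaz–Ekwueme: Yilmaz 14–9.
Yilmaz vs Ruiz: Ruiz, 18–5.
Kwan vs Ekwueme: Kwan, 16–7.
Kwan–Ruiz: Kwan 13–10.
Ekwueme vs Ruiz: Ruiz, 18–5.
Only Kwan has no losses; Kwan is the Condorcet winner.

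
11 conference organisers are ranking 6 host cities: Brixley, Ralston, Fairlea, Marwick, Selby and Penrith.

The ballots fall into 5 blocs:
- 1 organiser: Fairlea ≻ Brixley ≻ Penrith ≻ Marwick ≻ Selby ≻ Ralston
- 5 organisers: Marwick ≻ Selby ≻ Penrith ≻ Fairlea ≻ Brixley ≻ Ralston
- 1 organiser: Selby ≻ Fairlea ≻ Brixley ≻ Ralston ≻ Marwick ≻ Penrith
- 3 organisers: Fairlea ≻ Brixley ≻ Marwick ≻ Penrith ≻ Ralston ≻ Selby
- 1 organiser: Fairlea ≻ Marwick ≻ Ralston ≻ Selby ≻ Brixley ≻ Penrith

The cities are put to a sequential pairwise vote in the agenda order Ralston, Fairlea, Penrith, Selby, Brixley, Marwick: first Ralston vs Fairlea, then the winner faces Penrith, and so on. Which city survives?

Marwick

Round 1: Ralston vs Fairlea — 0–11, Fairlea advances.
Round 2: Fairlea vs Penrith — 6–5, Fairlea advances.
Round 3: Fairlea vs Selby — 5–6, Selby advances.
Round 4: Selby vs Brixley — 7–4, Selby advances.
Round 5: Selby vs Marwick — 1–10, Marwick advances.
The agenda winner is Marwick.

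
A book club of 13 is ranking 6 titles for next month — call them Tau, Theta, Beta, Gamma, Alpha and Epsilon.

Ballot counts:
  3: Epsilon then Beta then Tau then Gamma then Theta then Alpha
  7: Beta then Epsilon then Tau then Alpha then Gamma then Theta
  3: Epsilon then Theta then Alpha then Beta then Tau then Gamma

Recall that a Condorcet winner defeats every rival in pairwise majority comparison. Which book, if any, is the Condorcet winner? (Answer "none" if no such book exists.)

Beta

Check each pair by majority over 13 ballots:
Tau vs Theta: 10 to 3, Tau.
Tau vs Beta: 0 to 13, Beta.
Tau vs Gamma: Tau is ranked higher on 3+7+3 = 13 ballots, Gamma on 0. Tau wins 13–0.
Tau–Alpha: Tau 10–3.
Tau–Epsilon: Epsilon 13–0.
Theta vs Beta: Beta, 10–3.
Theta vs Gamma: 3 for Theta, 10 for Gamma — Gamma by 10–3.
Theta vs Alpha: Alpha wins 7–6.
Theta–Epsilon: Epsilon 13–0.
Beta vs Gamma: 3+7+3 = 13 for Beta, 0 for Gamma — Beta by 13–0.
Beta vs Alpha: Beta, 10–3.
Beta vs Epsilon: Beta, 7–6.
Gamma vs Alpha: Alpha wins 10–3.
Gamma–Epsilon: Epsilon 13–0.
Alpha vs Epsilon: Epsilon wins 13–0.
Beta wins every pairwise contest, so Beta is the Condorcet winner.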